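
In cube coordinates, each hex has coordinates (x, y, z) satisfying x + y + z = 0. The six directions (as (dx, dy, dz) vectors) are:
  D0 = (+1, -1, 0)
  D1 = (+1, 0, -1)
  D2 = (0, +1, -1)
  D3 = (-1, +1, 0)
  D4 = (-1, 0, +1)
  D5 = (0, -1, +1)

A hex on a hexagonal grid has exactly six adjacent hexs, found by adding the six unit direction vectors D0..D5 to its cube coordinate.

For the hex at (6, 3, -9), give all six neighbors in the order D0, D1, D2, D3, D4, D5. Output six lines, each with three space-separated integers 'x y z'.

Answer: 7 2 -9
7 3 -10
6 4 -10
5 4 -9
5 3 -8
6 2 -8

Derivation:
Center: (6, 3, -9). Add each direction:
  D0: (6, 3, -9) + (1, -1, 0) = (7, 2, -9)
  D1: (6, 3, -9) + (1, 0, -1) = (7, 3, -10)
  D2: (6, 3, -9) + (0, 1, -1) = (6, 4, -10)
  D3: (6, 3, -9) + (-1, 1, 0) = (5, 4, -9)
  D4: (6, 3, -9) + (-1, 0, 1) = (5, 3, -8)
  D5: (6, 3, -9) + (0, -1, 1) = (6, 2, -8)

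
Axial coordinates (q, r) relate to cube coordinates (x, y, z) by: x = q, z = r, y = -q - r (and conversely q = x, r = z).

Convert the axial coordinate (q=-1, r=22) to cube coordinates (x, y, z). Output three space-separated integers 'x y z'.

x = q = -1
z = r = 22
y = -x - z = -(-1) - (22) = -21

Answer: -1 -21 22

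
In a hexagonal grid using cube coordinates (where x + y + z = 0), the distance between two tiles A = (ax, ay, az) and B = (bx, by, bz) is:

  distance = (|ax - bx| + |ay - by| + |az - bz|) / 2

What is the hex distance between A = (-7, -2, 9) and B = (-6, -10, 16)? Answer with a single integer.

Answer: 8

Derivation:
|ax - bx| = |-7 - (-6)| = 1
|ay - by| = |-2 - (-10)| = 8
|az - bz| = |9 - 16| = 7
distance = (1 + 8 + 7) / 2 = 16 / 2 = 8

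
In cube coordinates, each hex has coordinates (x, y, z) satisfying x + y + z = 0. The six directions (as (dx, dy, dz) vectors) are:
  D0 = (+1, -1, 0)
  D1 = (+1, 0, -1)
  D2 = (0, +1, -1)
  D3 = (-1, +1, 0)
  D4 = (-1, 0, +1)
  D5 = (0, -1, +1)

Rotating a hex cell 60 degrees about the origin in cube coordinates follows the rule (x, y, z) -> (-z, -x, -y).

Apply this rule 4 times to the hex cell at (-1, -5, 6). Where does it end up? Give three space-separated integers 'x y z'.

Answer: 6 -1 -5

Derivation:
Start: (-1, -5, 6)
Step 1: (-1, -5, 6) -> (-(6), -(-1), -(-5)) = (-6, 1, 5)
Step 2: (-6, 1, 5) -> (-(5), -(-6), -(1)) = (-5, 6, -1)
Step 3: (-5, 6, -1) -> (-(-1), -(-5), -(6)) = (1, 5, -6)
Step 4: (1, 5, -6) -> (-(-6), -(1), -(5)) = (6, -1, -5)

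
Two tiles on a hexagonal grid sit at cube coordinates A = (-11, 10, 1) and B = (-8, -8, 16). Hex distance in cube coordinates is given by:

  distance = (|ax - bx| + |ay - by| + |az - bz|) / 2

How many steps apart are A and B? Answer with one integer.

Answer: 18

Derivation:
|ax - bx| = |-11 - (-8)| = 3
|ay - by| = |10 - (-8)| = 18
|az - bz| = |1 - 16| = 15
distance = (3 + 18 + 15) / 2 = 36 / 2 = 18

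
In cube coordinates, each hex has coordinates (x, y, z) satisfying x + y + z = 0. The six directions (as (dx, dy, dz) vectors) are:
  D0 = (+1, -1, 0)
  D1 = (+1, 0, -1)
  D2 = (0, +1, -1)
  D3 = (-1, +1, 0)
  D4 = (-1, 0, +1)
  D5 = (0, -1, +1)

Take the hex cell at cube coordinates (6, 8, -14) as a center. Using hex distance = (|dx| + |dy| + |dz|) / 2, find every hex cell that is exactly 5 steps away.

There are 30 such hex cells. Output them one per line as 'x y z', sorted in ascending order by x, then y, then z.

Answer: 1 8 -9
1 9 -10
1 10 -11
1 11 -12
1 12 -13
1 13 -14
2 7 -9
2 13 -15
3 6 -9
3 13 -16
4 5 -9
4 13 -17
5 4 -9
5 13 -18
6 3 -9
6 13 -19
7 3 -10
7 12 -19
8 3 -11
8 11 -19
9 3 -12
9 10 -19
10 3 -13
10 9 -19
11 3 -14
11 4 -15
11 5 -16
11 6 -17
11 7 -18
11 8 -19

Derivation:
Walk ring at distance 5 from (6, 8, -14):
Start at center + D4*5 = (1, 8, -9)
  hex 0: (1, 8, -9)
  hex 1: (2, 7, -9)
  hex 2: (3, 6, -9)
  hex 3: (4, 5, -9)
  hex 4: (5, 4, -9)
  hex 5: (6, 3, -9)
  hex 6: (7, 3, -10)
  hex 7: (8, 3, -11)
  hex 8: (9, 3, -12)
  hex 9: (10, 3, -13)
  hex 10: (11, 3, -14)
  hex 11: (11, 4, -15)
  hex 12: (11, 5, -16)
  hex 13: (11, 6, -17)
  hex 14: (11, 7, -18)
  hex 15: (11, 8, -19)
  hex 16: (10, 9, -19)
  hex 17: (9, 10, -19)
  hex 18: (8, 11, -19)
  hex 19: (7, 12, -19)
  hex 20: (6, 13, -19)
  hex 21: (5, 13, -18)
  hex 22: (4, 13, -17)
  hex 23: (3, 13, -16)
  hex 24: (2, 13, -15)
  hex 25: (1, 13, -14)
  hex 26: (1, 12, -13)
  hex 27: (1, 11, -12)
  hex 28: (1, 10, -11)
  hex 29: (1, 9, -10)
Sorted: 30 hexes.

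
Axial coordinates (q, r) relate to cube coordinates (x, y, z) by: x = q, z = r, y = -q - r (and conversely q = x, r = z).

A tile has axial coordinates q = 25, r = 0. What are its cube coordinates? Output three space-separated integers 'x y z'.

Answer: 25 -25 0

Derivation:
x = q = 25
z = r = 0
y = -x - z = -(25) - (0) = -25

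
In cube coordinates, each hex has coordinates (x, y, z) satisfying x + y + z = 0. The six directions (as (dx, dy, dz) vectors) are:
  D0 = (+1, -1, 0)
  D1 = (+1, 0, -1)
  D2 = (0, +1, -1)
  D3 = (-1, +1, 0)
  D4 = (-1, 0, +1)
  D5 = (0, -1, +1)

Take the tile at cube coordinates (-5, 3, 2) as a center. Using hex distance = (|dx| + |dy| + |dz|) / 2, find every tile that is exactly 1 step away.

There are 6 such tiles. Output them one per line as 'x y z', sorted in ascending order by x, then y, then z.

Walk ring at distance 1 from (-5, 3, 2):
Start at center + D4*1 = (-6, 3, 3)
  hex 0: (-6, 3, 3)
  hex 1: (-5, 2, 3)
  hex 2: (-4, 2, 2)
  hex 3: (-4, 3, 1)
  hex 4: (-5, 4, 1)
  hex 5: (-6, 4, 2)
Sorted: 6 hexes.

Answer: -6 3 3
-6 4 2
-5 2 3
-5 4 1
-4 2 2
-4 3 1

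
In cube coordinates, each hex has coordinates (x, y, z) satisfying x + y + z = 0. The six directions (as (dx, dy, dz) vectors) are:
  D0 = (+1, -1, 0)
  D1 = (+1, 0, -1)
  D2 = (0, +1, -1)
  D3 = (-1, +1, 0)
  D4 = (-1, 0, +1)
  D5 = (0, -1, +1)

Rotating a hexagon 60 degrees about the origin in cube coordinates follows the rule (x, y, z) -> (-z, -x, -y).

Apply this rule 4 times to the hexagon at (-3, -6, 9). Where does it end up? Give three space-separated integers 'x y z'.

Start: (-3, -6, 9)
Step 1: (-3, -6, 9) -> (-(9), -(-3), -(-6)) = (-9, 3, 6)
Step 2: (-9, 3, 6) -> (-(6), -(-9), -(3)) = (-6, 9, -3)
Step 3: (-6, 9, -3) -> (-(-3), -(-6), -(9)) = (3, 6, -9)
Step 4: (3, 6, -9) -> (-(-9), -(3), -(6)) = (9, -3, -6)

Answer: 9 -3 -6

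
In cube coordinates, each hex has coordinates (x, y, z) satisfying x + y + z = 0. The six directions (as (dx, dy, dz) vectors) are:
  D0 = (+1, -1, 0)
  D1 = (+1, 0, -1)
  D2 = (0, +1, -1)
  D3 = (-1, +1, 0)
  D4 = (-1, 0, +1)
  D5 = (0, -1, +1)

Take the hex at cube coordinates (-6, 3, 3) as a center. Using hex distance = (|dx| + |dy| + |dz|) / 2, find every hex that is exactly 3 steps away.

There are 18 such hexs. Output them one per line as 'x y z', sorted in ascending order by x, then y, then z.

Walk ring at distance 3 from (-6, 3, 3):
Start at center + D4*3 = (-9, 3, 6)
  hex 0: (-9, 3, 6)
  hex 1: (-8, 2, 6)
  hex 2: (-7, 1, 6)
  hex 3: (-6, 0, 6)
  hex 4: (-5, 0, 5)
  hex 5: (-4, 0, 4)
  hex 6: (-3, 0, 3)
  hex 7: (-3, 1, 2)
  hex 8: (-3, 2, 1)
  hex 9: (-3, 3, 0)
  hex 10: (-4, 4, 0)
  hex 11: (-5, 5, 0)
  hex 12: (-6, 6, 0)
  hex 13: (-7, 6, 1)
  hex 14: (-8, 6, 2)
  hex 15: (-9, 6, 3)
  hex 16: (-9, 5, 4)
  hex 17: (-9, 4, 5)
Sorted: 18 hexes.

Answer: -9 3 6
-9 4 5
-9 5 4
-9 6 3
-8 2 6
-8 6 2
-7 1 6
-7 6 1
-6 0 6
-6 6 0
-5 0 5
-5 5 0
-4 0 4
-4 4 0
-3 0 3
-3 1 2
-3 2 1
-3 3 0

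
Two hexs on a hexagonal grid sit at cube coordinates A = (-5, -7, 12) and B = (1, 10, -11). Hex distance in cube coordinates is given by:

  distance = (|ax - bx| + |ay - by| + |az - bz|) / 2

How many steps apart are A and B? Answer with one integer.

Answer: 23

Derivation:
|ax - bx| = |-5 - 1| = 6
|ay - by| = |-7 - 10| = 17
|az - bz| = |12 - (-11)| = 23
distance = (6 + 17 + 23) / 2 = 46 / 2 = 23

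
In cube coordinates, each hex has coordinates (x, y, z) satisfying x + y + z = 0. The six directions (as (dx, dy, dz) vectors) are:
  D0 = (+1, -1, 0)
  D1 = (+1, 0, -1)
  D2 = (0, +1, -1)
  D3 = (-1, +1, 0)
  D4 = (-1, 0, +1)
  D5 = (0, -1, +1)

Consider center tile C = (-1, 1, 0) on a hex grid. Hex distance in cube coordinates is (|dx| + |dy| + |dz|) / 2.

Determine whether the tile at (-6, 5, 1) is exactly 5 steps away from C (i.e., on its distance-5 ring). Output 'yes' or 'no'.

|px - cx| = |-6 - (-1)| = 5
|py - cy| = |5 - 1| = 4
|pz - cz| = |1 - 0| = 1
distance = (5+4+1)/2 = 10/2 = 5
radius = 5; distance == radius -> yes

Answer: yes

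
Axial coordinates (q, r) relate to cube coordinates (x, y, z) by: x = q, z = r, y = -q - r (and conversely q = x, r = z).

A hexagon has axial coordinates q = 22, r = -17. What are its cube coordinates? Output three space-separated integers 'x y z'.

Answer: 22 -5 -17

Derivation:
x = q = 22
z = r = -17
y = -x - z = -(22) - (-17) = -5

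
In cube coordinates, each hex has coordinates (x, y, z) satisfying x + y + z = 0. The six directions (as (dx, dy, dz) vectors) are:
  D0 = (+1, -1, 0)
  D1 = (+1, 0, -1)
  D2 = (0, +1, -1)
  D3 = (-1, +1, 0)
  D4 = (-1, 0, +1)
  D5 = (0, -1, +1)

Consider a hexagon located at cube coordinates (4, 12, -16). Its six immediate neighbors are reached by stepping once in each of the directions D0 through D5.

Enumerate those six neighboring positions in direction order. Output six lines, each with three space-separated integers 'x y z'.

Answer: 5 11 -16
5 12 -17
4 13 -17
3 13 -16
3 12 -15
4 11 -15

Derivation:
Center: (4, 12, -16). Add each direction:
  D0: (4, 12, -16) + (1, -1, 0) = (5, 11, -16)
  D1: (4, 12, -16) + (1, 0, -1) = (5, 12, -17)
  D2: (4, 12, -16) + (0, 1, -1) = (4, 13, -17)
  D3: (4, 12, -16) + (-1, 1, 0) = (3, 13, -16)
  D4: (4, 12, -16) + (-1, 0, 1) = (3, 12, -15)
  D5: (4, 12, -16) + (0, -1, 1) = (4, 11, -15)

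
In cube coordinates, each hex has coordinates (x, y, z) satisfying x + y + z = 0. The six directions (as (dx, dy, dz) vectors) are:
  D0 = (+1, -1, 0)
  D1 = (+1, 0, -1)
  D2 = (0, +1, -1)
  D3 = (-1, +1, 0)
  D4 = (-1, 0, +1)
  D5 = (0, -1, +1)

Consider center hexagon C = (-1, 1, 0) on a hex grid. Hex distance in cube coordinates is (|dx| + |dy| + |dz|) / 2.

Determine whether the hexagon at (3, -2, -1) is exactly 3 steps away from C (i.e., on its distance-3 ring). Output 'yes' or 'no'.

Answer: no

Derivation:
|px - cx| = |3 - (-1)| = 4
|py - cy| = |-2 - 1| = 3
|pz - cz| = |-1 - 0| = 1
distance = (4+3+1)/2 = 8/2 = 4
radius = 3; distance != radius -> no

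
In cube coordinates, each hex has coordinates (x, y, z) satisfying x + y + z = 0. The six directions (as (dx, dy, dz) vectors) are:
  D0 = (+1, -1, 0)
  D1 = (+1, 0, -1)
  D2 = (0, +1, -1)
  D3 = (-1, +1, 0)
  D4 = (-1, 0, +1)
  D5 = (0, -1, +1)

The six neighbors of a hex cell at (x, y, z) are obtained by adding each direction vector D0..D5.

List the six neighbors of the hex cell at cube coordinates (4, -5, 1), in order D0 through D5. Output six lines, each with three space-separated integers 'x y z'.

Center: (4, -5, 1). Add each direction:
  D0: (4, -5, 1) + (1, -1, 0) = (5, -6, 1)
  D1: (4, -5, 1) + (1, 0, -1) = (5, -5, 0)
  D2: (4, -5, 1) + (0, 1, -1) = (4, -4, 0)
  D3: (4, -5, 1) + (-1, 1, 0) = (3, -4, 1)
  D4: (4, -5, 1) + (-1, 0, 1) = (3, -5, 2)
  D5: (4, -5, 1) + (0, -1, 1) = (4, -6, 2)

Answer: 5 -6 1
5 -5 0
4 -4 0
3 -4 1
3 -5 2
4 -6 2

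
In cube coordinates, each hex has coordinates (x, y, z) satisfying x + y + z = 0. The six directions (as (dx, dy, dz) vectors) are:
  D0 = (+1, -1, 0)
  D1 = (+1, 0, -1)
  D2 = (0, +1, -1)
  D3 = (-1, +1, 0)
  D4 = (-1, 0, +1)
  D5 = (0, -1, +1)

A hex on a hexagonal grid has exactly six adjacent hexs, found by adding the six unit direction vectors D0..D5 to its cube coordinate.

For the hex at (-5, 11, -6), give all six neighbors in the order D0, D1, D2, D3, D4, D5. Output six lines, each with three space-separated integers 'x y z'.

Center: (-5, 11, -6). Add each direction:
  D0: (-5, 11, -6) + (1, -1, 0) = (-4, 10, -6)
  D1: (-5, 11, -6) + (1, 0, -1) = (-4, 11, -7)
  D2: (-5, 11, -6) + (0, 1, -1) = (-5, 12, -7)
  D3: (-5, 11, -6) + (-1, 1, 0) = (-6, 12, -6)
  D4: (-5, 11, -6) + (-1, 0, 1) = (-6, 11, -5)
  D5: (-5, 11, -6) + (0, -1, 1) = (-5, 10, -5)

Answer: -4 10 -6
-4 11 -7
-5 12 -7
-6 12 -6
-6 11 -5
-5 10 -5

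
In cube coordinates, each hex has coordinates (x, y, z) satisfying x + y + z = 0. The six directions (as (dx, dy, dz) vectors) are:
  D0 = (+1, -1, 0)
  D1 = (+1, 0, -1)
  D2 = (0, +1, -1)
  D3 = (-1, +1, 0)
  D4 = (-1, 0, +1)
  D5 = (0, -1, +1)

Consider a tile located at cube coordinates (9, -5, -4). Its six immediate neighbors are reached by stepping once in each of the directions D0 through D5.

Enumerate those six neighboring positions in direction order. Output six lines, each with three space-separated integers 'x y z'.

Answer: 10 -6 -4
10 -5 -5
9 -4 -5
8 -4 -4
8 -5 -3
9 -6 -3

Derivation:
Center: (9, -5, -4). Add each direction:
  D0: (9, -5, -4) + (1, -1, 0) = (10, -6, -4)
  D1: (9, -5, -4) + (1, 0, -1) = (10, -5, -5)
  D2: (9, -5, -4) + (0, 1, -1) = (9, -4, -5)
  D3: (9, -5, -4) + (-1, 1, 0) = (8, -4, -4)
  D4: (9, -5, -4) + (-1, 0, 1) = (8, -5, -3)
  D5: (9, -5, -4) + (0, -1, 1) = (9, -6, -3)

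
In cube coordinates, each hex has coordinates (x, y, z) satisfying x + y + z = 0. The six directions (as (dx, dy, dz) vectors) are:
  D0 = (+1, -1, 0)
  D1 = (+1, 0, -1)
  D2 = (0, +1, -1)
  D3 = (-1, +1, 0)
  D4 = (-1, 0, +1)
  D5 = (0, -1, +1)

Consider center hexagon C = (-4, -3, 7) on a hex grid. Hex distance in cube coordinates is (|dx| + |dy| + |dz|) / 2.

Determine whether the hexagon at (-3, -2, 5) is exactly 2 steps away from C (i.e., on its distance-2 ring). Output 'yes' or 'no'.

|px - cx| = |-3 - (-4)| = 1
|py - cy| = |-2 - (-3)| = 1
|pz - cz| = |5 - 7| = 2
distance = (1+1+2)/2 = 4/2 = 2
radius = 2; distance == radius -> yes

Answer: yes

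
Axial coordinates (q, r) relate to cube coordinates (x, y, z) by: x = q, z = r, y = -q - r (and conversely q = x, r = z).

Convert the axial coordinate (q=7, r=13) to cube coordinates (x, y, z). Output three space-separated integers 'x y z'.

Answer: 7 -20 13

Derivation:
x = q = 7
z = r = 13
y = -x - z = -(7) - (13) = -20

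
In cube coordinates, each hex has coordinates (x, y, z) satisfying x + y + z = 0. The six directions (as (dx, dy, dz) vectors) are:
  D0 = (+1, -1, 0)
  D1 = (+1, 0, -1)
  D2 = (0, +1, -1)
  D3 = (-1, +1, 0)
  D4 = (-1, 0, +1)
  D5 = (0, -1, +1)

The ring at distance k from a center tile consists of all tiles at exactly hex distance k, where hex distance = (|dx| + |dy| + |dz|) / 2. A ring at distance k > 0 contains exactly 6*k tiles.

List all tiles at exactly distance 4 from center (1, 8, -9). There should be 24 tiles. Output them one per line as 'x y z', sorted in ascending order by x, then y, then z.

Answer: -3 8 -5
-3 9 -6
-3 10 -7
-3 11 -8
-3 12 -9
-2 7 -5
-2 12 -10
-1 6 -5
-1 12 -11
0 5 -5
0 12 -12
1 4 -5
1 12 -13
2 4 -6
2 11 -13
3 4 -7
3 10 -13
4 4 -8
4 9 -13
5 4 -9
5 5 -10
5 6 -11
5 7 -12
5 8 -13

Derivation:
Walk ring at distance 4 from (1, 8, -9):
Start at center + D4*4 = (-3, 8, -5)
  hex 0: (-3, 8, -5)
  hex 1: (-2, 7, -5)
  hex 2: (-1, 6, -5)
  hex 3: (0, 5, -5)
  hex 4: (1, 4, -5)
  hex 5: (2, 4, -6)
  hex 6: (3, 4, -7)
  hex 7: (4, 4, -8)
  hex 8: (5, 4, -9)
  hex 9: (5, 5, -10)
  hex 10: (5, 6, -11)
  hex 11: (5, 7, -12)
  hex 12: (5, 8, -13)
  hex 13: (4, 9, -13)
  hex 14: (3, 10, -13)
  hex 15: (2, 11, -13)
  hex 16: (1, 12, -13)
  hex 17: (0, 12, -12)
  hex 18: (-1, 12, -11)
  hex 19: (-2, 12, -10)
  hex 20: (-3, 12, -9)
  hex 21: (-3, 11, -8)
  hex 22: (-3, 10, -7)
  hex 23: (-3, 9, -6)
Sorted: 24 hexes.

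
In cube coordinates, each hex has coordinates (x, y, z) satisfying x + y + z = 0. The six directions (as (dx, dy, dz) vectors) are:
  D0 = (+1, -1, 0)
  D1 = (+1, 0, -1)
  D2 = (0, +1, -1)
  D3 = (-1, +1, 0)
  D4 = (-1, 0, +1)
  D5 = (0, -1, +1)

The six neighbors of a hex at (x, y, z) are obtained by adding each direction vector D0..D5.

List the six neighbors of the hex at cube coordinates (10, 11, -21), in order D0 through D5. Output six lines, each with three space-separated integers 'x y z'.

Answer: 11 10 -21
11 11 -22
10 12 -22
9 12 -21
9 11 -20
10 10 -20

Derivation:
Center: (10, 11, -21). Add each direction:
  D0: (10, 11, -21) + (1, -1, 0) = (11, 10, -21)
  D1: (10, 11, -21) + (1, 0, -1) = (11, 11, -22)
  D2: (10, 11, -21) + (0, 1, -1) = (10, 12, -22)
  D3: (10, 11, -21) + (-1, 1, 0) = (9, 12, -21)
  D4: (10, 11, -21) + (-1, 0, 1) = (9, 11, -20)
  D5: (10, 11, -21) + (0, -1, 1) = (10, 10, -20)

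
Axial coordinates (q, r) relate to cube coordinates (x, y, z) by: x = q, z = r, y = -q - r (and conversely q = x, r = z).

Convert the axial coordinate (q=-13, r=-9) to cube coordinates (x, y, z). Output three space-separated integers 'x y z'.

Answer: -13 22 -9

Derivation:
x = q = -13
z = r = -9
y = -x - z = -(-13) - (-9) = 22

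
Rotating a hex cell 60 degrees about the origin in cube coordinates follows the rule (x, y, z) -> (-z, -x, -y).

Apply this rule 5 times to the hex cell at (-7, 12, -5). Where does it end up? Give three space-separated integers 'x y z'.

Start: (-7, 12, -5)
Step 1: (-7, 12, -5) -> (-(-5), -(-7), -(12)) = (5, 7, -12)
Step 2: (5, 7, -12) -> (-(-12), -(5), -(7)) = (12, -5, -7)
Step 3: (12, -5, -7) -> (-(-7), -(12), -(-5)) = (7, -12, 5)
Step 4: (7, -12, 5) -> (-(5), -(7), -(-12)) = (-5, -7, 12)
Step 5: (-5, -7, 12) -> (-(12), -(-5), -(-7)) = (-12, 5, 7)

Answer: -12 5 7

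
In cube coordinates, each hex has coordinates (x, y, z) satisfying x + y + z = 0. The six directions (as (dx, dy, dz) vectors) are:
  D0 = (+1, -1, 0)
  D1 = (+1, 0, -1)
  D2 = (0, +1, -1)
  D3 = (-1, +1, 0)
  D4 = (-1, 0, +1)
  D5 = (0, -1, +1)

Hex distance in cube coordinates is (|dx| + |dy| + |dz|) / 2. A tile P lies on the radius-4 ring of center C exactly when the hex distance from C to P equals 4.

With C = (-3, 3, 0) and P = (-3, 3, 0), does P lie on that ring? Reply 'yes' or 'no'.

|px - cx| = |-3 - (-3)| = 0
|py - cy| = |3 - 3| = 0
|pz - cz| = |0 - 0| = 0
distance = (0+0+0)/2 = 0/2 = 0
radius = 4; distance != radius -> no

Answer: no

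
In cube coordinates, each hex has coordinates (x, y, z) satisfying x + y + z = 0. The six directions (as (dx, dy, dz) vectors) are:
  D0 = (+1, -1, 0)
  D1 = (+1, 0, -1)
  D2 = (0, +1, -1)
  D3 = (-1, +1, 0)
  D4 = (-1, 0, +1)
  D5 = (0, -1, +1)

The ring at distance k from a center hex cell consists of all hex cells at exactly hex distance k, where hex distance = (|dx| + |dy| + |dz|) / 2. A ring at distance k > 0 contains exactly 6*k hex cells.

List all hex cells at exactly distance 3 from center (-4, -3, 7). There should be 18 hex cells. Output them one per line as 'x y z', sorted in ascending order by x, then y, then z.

Answer: -7 -3 10
-7 -2 9
-7 -1 8
-7 0 7
-6 -4 10
-6 0 6
-5 -5 10
-5 0 5
-4 -6 10
-4 0 4
-3 -6 9
-3 -1 4
-2 -6 8
-2 -2 4
-1 -6 7
-1 -5 6
-1 -4 5
-1 -3 4

Derivation:
Walk ring at distance 3 from (-4, -3, 7):
Start at center + D4*3 = (-7, -3, 10)
  hex 0: (-7, -3, 10)
  hex 1: (-6, -4, 10)
  hex 2: (-5, -5, 10)
  hex 3: (-4, -6, 10)
  hex 4: (-3, -6, 9)
  hex 5: (-2, -6, 8)
  hex 6: (-1, -6, 7)
  hex 7: (-1, -5, 6)
  hex 8: (-1, -4, 5)
  hex 9: (-1, -3, 4)
  hex 10: (-2, -2, 4)
  hex 11: (-3, -1, 4)
  hex 12: (-4, 0, 4)
  hex 13: (-5, 0, 5)
  hex 14: (-6, 0, 6)
  hex 15: (-7, 0, 7)
  hex 16: (-7, -1, 8)
  hex 17: (-7, -2, 9)
Sorted: 18 hexes.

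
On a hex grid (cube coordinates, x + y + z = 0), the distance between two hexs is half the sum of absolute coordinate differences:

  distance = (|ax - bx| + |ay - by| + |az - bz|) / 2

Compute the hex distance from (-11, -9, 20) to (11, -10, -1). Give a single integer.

Answer: 22

Derivation:
|ax - bx| = |-11 - 11| = 22
|ay - by| = |-9 - (-10)| = 1
|az - bz| = |20 - (-1)| = 21
distance = (22 + 1 + 21) / 2 = 44 / 2 = 22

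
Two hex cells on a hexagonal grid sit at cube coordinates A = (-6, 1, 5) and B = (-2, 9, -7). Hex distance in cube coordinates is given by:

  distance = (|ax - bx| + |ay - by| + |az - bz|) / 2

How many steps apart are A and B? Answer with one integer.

|ax - bx| = |-6 - (-2)| = 4
|ay - by| = |1 - 9| = 8
|az - bz| = |5 - (-7)| = 12
distance = (4 + 8 + 12) / 2 = 24 / 2 = 12

Answer: 12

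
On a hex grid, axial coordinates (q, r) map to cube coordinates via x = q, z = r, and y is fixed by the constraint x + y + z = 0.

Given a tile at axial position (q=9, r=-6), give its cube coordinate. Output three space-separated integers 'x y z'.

x = q = 9
z = r = -6
y = -x - z = -(9) - (-6) = -3

Answer: 9 -3 -6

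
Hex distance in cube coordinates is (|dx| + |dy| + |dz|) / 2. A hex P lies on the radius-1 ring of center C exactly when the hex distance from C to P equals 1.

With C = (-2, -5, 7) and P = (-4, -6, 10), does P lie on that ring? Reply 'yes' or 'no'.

|px - cx| = |-4 - (-2)| = 2
|py - cy| = |-6 - (-5)| = 1
|pz - cz| = |10 - 7| = 3
distance = (2+1+3)/2 = 6/2 = 3
radius = 1; distance != radius -> no

Answer: no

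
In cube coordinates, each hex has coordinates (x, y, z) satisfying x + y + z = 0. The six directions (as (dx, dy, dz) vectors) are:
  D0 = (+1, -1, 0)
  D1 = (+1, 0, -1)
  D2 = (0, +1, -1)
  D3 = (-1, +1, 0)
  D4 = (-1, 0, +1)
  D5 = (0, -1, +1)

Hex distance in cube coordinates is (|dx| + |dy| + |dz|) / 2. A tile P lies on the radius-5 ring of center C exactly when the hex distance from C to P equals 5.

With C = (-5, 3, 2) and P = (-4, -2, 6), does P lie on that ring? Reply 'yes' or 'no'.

Answer: yes

Derivation:
|px - cx| = |-4 - (-5)| = 1
|py - cy| = |-2 - 3| = 5
|pz - cz| = |6 - 2| = 4
distance = (1+5+4)/2 = 10/2 = 5
radius = 5; distance == radius -> yes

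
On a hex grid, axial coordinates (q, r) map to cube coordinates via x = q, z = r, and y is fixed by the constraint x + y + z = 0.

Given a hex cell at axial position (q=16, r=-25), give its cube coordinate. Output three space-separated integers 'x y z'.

x = q = 16
z = r = -25
y = -x - z = -(16) - (-25) = 9

Answer: 16 9 -25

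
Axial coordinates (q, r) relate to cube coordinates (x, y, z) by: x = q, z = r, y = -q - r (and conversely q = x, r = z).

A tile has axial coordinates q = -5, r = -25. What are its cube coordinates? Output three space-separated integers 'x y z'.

x = q = -5
z = r = -25
y = -x - z = -(-5) - (-25) = 30

Answer: -5 30 -25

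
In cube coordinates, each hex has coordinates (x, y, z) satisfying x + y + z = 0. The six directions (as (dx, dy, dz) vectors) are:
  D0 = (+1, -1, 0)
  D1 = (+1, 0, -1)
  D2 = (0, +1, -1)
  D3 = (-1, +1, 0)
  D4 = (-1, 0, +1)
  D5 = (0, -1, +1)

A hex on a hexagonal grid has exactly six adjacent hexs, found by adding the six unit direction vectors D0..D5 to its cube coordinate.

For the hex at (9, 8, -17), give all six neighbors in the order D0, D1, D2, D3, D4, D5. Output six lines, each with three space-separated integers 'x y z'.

Answer: 10 7 -17
10 8 -18
9 9 -18
8 9 -17
8 8 -16
9 7 -16

Derivation:
Center: (9, 8, -17). Add each direction:
  D0: (9, 8, -17) + (1, -1, 0) = (10, 7, -17)
  D1: (9, 8, -17) + (1, 0, -1) = (10, 8, -18)
  D2: (9, 8, -17) + (0, 1, -1) = (9, 9, -18)
  D3: (9, 8, -17) + (-1, 1, 0) = (8, 9, -17)
  D4: (9, 8, -17) + (-1, 0, 1) = (8, 8, -16)
  D5: (9, 8, -17) + (0, -1, 1) = (9, 7, -16)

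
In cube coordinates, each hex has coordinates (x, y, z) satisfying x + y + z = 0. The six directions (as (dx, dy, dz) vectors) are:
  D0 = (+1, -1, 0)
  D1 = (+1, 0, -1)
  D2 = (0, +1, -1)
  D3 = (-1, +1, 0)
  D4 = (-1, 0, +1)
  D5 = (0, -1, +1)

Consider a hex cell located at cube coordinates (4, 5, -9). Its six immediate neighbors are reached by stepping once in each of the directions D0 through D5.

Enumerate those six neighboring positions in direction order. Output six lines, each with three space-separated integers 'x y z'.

Center: (4, 5, -9). Add each direction:
  D0: (4, 5, -9) + (1, -1, 0) = (5, 4, -9)
  D1: (4, 5, -9) + (1, 0, -1) = (5, 5, -10)
  D2: (4, 5, -9) + (0, 1, -1) = (4, 6, -10)
  D3: (4, 5, -9) + (-1, 1, 0) = (3, 6, -9)
  D4: (4, 5, -9) + (-1, 0, 1) = (3, 5, -8)
  D5: (4, 5, -9) + (0, -1, 1) = (4, 4, -8)

Answer: 5 4 -9
5 5 -10
4 6 -10
3 6 -9
3 5 -8
4 4 -8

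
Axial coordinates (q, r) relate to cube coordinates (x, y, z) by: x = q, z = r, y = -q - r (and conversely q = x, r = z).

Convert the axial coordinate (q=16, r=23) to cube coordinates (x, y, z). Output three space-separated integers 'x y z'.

Answer: 16 -39 23

Derivation:
x = q = 16
z = r = 23
y = -x - z = -(16) - (23) = -39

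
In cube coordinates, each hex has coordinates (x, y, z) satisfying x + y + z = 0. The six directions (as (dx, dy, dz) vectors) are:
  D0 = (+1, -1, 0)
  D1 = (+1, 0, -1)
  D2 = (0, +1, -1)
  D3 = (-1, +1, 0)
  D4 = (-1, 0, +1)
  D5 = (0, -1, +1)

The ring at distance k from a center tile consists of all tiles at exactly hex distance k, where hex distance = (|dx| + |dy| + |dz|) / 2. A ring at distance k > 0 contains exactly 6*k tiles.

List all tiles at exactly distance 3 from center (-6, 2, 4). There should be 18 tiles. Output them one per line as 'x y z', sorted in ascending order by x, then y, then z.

Walk ring at distance 3 from (-6, 2, 4):
Start at center + D4*3 = (-9, 2, 7)
  hex 0: (-9, 2, 7)
  hex 1: (-8, 1, 7)
  hex 2: (-7, 0, 7)
  hex 3: (-6, -1, 7)
  hex 4: (-5, -1, 6)
  hex 5: (-4, -1, 5)
  hex 6: (-3, -1, 4)
  hex 7: (-3, 0, 3)
  hex 8: (-3, 1, 2)
  hex 9: (-3, 2, 1)
  hex 10: (-4, 3, 1)
  hex 11: (-5, 4, 1)
  hex 12: (-6, 5, 1)
  hex 13: (-7, 5, 2)
  hex 14: (-8, 5, 3)
  hex 15: (-9, 5, 4)
  hex 16: (-9, 4, 5)
  hex 17: (-9, 3, 6)
Sorted: 18 hexes.

Answer: -9 2 7
-9 3 6
-9 4 5
-9 5 4
-8 1 7
-8 5 3
-7 0 7
-7 5 2
-6 -1 7
-6 5 1
-5 -1 6
-5 4 1
-4 -1 5
-4 3 1
-3 -1 4
-3 0 3
-3 1 2
-3 2 1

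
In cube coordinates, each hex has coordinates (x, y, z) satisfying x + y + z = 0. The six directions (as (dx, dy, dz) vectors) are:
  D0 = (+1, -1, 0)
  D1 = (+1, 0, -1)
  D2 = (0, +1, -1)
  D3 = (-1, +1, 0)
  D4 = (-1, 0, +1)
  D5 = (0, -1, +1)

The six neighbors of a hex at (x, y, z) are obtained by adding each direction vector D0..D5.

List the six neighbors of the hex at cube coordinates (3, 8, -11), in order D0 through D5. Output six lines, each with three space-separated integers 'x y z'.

Answer: 4 7 -11
4 8 -12
3 9 -12
2 9 -11
2 8 -10
3 7 -10

Derivation:
Center: (3, 8, -11). Add each direction:
  D0: (3, 8, -11) + (1, -1, 0) = (4, 7, -11)
  D1: (3, 8, -11) + (1, 0, -1) = (4, 8, -12)
  D2: (3, 8, -11) + (0, 1, -1) = (3, 9, -12)
  D3: (3, 8, -11) + (-1, 1, 0) = (2, 9, -11)
  D4: (3, 8, -11) + (-1, 0, 1) = (2, 8, -10)
  D5: (3, 8, -11) + (0, -1, 1) = (3, 7, -10)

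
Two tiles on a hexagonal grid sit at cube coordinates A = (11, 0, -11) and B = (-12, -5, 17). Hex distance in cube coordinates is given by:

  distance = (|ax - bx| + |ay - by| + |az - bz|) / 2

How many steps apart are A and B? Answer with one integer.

Answer: 28

Derivation:
|ax - bx| = |11 - (-12)| = 23
|ay - by| = |0 - (-5)| = 5
|az - bz| = |-11 - 17| = 28
distance = (23 + 5 + 28) / 2 = 56 / 2 = 28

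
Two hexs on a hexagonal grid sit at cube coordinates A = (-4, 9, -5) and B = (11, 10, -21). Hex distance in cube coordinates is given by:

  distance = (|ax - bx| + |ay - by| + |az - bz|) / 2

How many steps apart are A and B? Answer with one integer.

Answer: 16

Derivation:
|ax - bx| = |-4 - 11| = 15
|ay - by| = |9 - 10| = 1
|az - bz| = |-5 - (-21)| = 16
distance = (15 + 1 + 16) / 2 = 32 / 2 = 16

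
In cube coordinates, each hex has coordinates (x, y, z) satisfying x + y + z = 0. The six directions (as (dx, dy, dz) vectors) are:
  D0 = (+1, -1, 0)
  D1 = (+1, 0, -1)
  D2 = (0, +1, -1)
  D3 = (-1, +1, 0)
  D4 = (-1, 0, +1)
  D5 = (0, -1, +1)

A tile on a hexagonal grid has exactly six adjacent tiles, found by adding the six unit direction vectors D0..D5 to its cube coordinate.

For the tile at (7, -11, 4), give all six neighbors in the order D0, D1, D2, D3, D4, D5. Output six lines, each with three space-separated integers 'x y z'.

Answer: 8 -12 4
8 -11 3
7 -10 3
6 -10 4
6 -11 5
7 -12 5

Derivation:
Center: (7, -11, 4). Add each direction:
  D0: (7, -11, 4) + (1, -1, 0) = (8, -12, 4)
  D1: (7, -11, 4) + (1, 0, -1) = (8, -11, 3)
  D2: (7, -11, 4) + (0, 1, -1) = (7, -10, 3)
  D3: (7, -11, 4) + (-1, 1, 0) = (6, -10, 4)
  D4: (7, -11, 4) + (-1, 0, 1) = (6, -11, 5)
  D5: (7, -11, 4) + (0, -1, 1) = (7, -12, 5)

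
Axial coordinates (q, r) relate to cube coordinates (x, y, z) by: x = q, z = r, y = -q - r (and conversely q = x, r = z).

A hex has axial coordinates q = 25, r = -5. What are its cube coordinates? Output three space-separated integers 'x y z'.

Answer: 25 -20 -5

Derivation:
x = q = 25
z = r = -5
y = -x - z = -(25) - (-5) = -20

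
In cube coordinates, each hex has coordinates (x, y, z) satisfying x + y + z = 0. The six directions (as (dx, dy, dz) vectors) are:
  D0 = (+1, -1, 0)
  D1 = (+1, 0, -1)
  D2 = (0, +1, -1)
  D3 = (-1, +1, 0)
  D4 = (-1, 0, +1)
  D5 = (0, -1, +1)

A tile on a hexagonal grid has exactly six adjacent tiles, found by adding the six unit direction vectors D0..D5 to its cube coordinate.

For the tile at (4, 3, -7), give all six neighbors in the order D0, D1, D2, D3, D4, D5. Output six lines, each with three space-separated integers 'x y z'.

Answer: 5 2 -7
5 3 -8
4 4 -8
3 4 -7
3 3 -6
4 2 -6

Derivation:
Center: (4, 3, -7). Add each direction:
  D0: (4, 3, -7) + (1, -1, 0) = (5, 2, -7)
  D1: (4, 3, -7) + (1, 0, -1) = (5, 3, -8)
  D2: (4, 3, -7) + (0, 1, -1) = (4, 4, -8)
  D3: (4, 3, -7) + (-1, 1, 0) = (3, 4, -7)
  D4: (4, 3, -7) + (-1, 0, 1) = (3, 3, -6)
  D5: (4, 3, -7) + (0, -1, 1) = (4, 2, -6)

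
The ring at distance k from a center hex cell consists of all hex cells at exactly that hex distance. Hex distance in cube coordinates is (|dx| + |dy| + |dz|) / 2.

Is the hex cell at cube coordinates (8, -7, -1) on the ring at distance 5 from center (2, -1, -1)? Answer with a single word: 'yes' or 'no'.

Answer: no

Derivation:
|px - cx| = |8 - 2| = 6
|py - cy| = |-7 - (-1)| = 6
|pz - cz| = |-1 - (-1)| = 0
distance = (6+6+0)/2 = 12/2 = 6
radius = 5; distance != radius -> no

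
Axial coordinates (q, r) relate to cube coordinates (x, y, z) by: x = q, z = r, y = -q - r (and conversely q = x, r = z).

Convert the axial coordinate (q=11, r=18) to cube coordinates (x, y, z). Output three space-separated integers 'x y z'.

Answer: 11 -29 18

Derivation:
x = q = 11
z = r = 18
y = -x - z = -(11) - (18) = -29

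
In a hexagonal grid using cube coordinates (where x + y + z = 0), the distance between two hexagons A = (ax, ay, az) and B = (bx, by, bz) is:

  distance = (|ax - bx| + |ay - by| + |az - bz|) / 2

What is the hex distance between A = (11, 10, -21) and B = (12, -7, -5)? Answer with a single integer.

Answer: 17

Derivation:
|ax - bx| = |11 - 12| = 1
|ay - by| = |10 - (-7)| = 17
|az - bz| = |-21 - (-5)| = 16
distance = (1 + 17 + 16) / 2 = 34 / 2 = 17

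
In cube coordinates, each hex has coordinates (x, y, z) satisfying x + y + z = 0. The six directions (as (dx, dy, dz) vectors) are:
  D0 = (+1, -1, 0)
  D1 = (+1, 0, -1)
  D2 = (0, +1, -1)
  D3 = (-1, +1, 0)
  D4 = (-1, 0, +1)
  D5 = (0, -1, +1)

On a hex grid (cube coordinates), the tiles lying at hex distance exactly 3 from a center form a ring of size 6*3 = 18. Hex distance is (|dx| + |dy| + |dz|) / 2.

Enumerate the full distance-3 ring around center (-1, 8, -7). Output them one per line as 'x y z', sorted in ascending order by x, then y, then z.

Walk ring at distance 3 from (-1, 8, -7):
Start at center + D4*3 = (-4, 8, -4)
  hex 0: (-4, 8, -4)
  hex 1: (-3, 7, -4)
  hex 2: (-2, 6, -4)
  hex 3: (-1, 5, -4)
  hex 4: (0, 5, -5)
  hex 5: (1, 5, -6)
  hex 6: (2, 5, -7)
  hex 7: (2, 6, -8)
  hex 8: (2, 7, -9)
  hex 9: (2, 8, -10)
  hex 10: (1, 9, -10)
  hex 11: (0, 10, -10)
  hex 12: (-1, 11, -10)
  hex 13: (-2, 11, -9)
  hex 14: (-3, 11, -8)
  hex 15: (-4, 11, -7)
  hex 16: (-4, 10, -6)
  hex 17: (-4, 9, -5)
Sorted: 18 hexes.

Answer: -4 8 -4
-4 9 -5
-4 10 -6
-4 11 -7
-3 7 -4
-3 11 -8
-2 6 -4
-2 11 -9
-1 5 -4
-1 11 -10
0 5 -5
0 10 -10
1 5 -6
1 9 -10
2 5 -7
2 6 -8
2 7 -9
2 8 -10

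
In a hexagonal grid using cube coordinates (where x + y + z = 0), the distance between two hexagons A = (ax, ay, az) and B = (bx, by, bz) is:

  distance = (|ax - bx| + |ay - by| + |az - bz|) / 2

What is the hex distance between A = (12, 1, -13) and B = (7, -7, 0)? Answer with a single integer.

|ax - bx| = |12 - 7| = 5
|ay - by| = |1 - (-7)| = 8
|az - bz| = |-13 - 0| = 13
distance = (5 + 8 + 13) / 2 = 26 / 2 = 13

Answer: 13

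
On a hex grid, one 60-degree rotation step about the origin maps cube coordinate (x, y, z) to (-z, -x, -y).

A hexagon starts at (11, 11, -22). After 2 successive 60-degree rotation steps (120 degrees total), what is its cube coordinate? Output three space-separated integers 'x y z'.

Start: (11, 11, -22)
Step 1: (11, 11, -22) -> (-(-22), -(11), -(11)) = (22, -11, -11)
Step 2: (22, -11, -11) -> (-(-11), -(22), -(-11)) = (11, -22, 11)

Answer: 11 -22 11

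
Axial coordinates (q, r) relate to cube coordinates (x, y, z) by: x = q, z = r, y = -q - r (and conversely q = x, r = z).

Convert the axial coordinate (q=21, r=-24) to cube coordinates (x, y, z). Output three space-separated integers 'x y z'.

x = q = 21
z = r = -24
y = -x - z = -(21) - (-24) = 3

Answer: 21 3 -24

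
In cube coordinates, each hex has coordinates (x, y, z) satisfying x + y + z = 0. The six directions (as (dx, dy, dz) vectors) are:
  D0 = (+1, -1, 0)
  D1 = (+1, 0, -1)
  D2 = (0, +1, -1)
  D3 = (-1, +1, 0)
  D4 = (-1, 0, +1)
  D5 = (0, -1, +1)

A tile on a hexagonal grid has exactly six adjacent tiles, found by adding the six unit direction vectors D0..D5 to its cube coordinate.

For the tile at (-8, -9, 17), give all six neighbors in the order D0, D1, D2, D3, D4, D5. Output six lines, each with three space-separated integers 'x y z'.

Answer: -7 -10 17
-7 -9 16
-8 -8 16
-9 -8 17
-9 -9 18
-8 -10 18

Derivation:
Center: (-8, -9, 17). Add each direction:
  D0: (-8, -9, 17) + (1, -1, 0) = (-7, -10, 17)
  D1: (-8, -9, 17) + (1, 0, -1) = (-7, -9, 16)
  D2: (-8, -9, 17) + (0, 1, -1) = (-8, -8, 16)
  D3: (-8, -9, 17) + (-1, 1, 0) = (-9, -8, 17)
  D4: (-8, -9, 17) + (-1, 0, 1) = (-9, -9, 18)
  D5: (-8, -9, 17) + (0, -1, 1) = (-8, -10, 18)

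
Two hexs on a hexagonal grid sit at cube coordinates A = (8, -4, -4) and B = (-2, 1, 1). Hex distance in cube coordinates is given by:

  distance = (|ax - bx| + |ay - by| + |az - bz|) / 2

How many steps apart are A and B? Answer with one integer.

|ax - bx| = |8 - (-2)| = 10
|ay - by| = |-4 - 1| = 5
|az - bz| = |-4 - 1| = 5
distance = (10 + 5 + 5) / 2 = 20 / 2 = 10

Answer: 10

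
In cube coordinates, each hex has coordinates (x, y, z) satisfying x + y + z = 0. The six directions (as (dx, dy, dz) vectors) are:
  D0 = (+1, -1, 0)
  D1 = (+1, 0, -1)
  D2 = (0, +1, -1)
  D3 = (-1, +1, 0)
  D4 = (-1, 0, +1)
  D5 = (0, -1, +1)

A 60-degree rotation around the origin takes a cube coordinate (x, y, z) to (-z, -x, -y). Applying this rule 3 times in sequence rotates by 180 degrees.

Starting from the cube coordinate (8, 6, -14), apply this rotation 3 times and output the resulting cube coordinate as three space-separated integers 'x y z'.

Answer: -8 -6 14

Derivation:
Start: (8, 6, -14)
Step 1: (8, 6, -14) -> (-(-14), -(8), -(6)) = (14, -8, -6)
Step 2: (14, -8, -6) -> (-(-6), -(14), -(-8)) = (6, -14, 8)
Step 3: (6, -14, 8) -> (-(8), -(6), -(-14)) = (-8, -6, 14)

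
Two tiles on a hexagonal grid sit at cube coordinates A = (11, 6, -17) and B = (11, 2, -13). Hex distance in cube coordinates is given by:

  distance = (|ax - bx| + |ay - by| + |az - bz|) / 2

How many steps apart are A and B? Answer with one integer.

|ax - bx| = |11 - 11| = 0
|ay - by| = |6 - 2| = 4
|az - bz| = |-17 - (-13)| = 4
distance = (0 + 4 + 4) / 2 = 8 / 2 = 4

Answer: 4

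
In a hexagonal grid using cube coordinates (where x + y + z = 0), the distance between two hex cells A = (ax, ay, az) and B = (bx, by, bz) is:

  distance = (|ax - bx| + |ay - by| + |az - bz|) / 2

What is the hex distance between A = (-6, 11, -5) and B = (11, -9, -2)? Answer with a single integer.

Answer: 20

Derivation:
|ax - bx| = |-6 - 11| = 17
|ay - by| = |11 - (-9)| = 20
|az - bz| = |-5 - (-2)| = 3
distance = (17 + 20 + 3) / 2 = 40 / 2 = 20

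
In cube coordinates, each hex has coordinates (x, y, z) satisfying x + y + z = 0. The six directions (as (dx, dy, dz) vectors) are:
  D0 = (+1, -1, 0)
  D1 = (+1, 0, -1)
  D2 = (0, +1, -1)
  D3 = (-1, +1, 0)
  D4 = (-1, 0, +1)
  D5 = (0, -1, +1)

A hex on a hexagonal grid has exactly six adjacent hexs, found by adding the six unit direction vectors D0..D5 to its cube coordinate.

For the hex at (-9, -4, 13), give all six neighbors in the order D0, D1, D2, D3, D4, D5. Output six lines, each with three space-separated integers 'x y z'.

Center: (-9, -4, 13). Add each direction:
  D0: (-9, -4, 13) + (1, -1, 0) = (-8, -5, 13)
  D1: (-9, -4, 13) + (1, 0, -1) = (-8, -4, 12)
  D2: (-9, -4, 13) + (0, 1, -1) = (-9, -3, 12)
  D3: (-9, -4, 13) + (-1, 1, 0) = (-10, -3, 13)
  D4: (-9, -4, 13) + (-1, 0, 1) = (-10, -4, 14)
  D5: (-9, -4, 13) + (0, -1, 1) = (-9, -5, 14)

Answer: -8 -5 13
-8 -4 12
-9 -3 12
-10 -3 13
-10 -4 14
-9 -5 14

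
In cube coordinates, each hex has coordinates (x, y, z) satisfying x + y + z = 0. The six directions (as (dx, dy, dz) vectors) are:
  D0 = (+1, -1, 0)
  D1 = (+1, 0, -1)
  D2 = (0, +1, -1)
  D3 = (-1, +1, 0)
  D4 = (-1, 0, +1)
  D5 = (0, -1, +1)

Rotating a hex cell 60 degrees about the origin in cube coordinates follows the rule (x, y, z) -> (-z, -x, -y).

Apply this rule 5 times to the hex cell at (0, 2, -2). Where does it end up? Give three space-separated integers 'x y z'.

Answer: -2 2 0

Derivation:
Start: (0, 2, -2)
Step 1: (0, 2, -2) -> (-(-2), -(0), -(2)) = (2, 0, -2)
Step 2: (2, 0, -2) -> (-(-2), -(2), -(0)) = (2, -2, 0)
Step 3: (2, -2, 0) -> (-(0), -(2), -(-2)) = (0, -2, 2)
Step 4: (0, -2, 2) -> (-(2), -(0), -(-2)) = (-2, 0, 2)
Step 5: (-2, 0, 2) -> (-(2), -(-2), -(0)) = (-2, 2, 0)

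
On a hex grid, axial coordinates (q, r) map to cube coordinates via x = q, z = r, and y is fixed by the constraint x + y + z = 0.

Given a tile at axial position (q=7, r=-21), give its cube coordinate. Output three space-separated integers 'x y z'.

Answer: 7 14 -21

Derivation:
x = q = 7
z = r = -21
y = -x - z = -(7) - (-21) = 14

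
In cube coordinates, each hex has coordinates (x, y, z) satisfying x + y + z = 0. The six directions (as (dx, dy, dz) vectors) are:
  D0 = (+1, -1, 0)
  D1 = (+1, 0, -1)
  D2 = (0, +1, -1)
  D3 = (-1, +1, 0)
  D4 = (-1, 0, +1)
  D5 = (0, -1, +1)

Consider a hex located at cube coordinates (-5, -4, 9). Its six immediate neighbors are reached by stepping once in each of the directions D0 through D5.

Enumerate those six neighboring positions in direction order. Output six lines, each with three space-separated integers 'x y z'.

Center: (-5, -4, 9). Add each direction:
  D0: (-5, -4, 9) + (1, -1, 0) = (-4, -5, 9)
  D1: (-5, -4, 9) + (1, 0, -1) = (-4, -4, 8)
  D2: (-5, -4, 9) + (0, 1, -1) = (-5, -3, 8)
  D3: (-5, -4, 9) + (-1, 1, 0) = (-6, -3, 9)
  D4: (-5, -4, 9) + (-1, 0, 1) = (-6, -4, 10)
  D5: (-5, -4, 9) + (0, -1, 1) = (-5, -5, 10)

Answer: -4 -5 9
-4 -4 8
-5 -3 8
-6 -3 9
-6 -4 10
-5 -5 10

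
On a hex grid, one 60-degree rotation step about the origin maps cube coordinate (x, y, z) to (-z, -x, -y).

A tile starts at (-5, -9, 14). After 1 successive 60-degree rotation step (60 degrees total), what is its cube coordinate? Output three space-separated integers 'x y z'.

Answer: -14 5 9

Derivation:
Start: (-5, -9, 14)
Step 1: (-5, -9, 14) -> (-(14), -(-5), -(-9)) = (-14, 5, 9)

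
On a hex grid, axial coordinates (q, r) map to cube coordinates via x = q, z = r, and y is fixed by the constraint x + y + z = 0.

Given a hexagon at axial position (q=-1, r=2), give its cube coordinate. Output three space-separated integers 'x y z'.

Answer: -1 -1 2

Derivation:
x = q = -1
z = r = 2
y = -x - z = -(-1) - (2) = -1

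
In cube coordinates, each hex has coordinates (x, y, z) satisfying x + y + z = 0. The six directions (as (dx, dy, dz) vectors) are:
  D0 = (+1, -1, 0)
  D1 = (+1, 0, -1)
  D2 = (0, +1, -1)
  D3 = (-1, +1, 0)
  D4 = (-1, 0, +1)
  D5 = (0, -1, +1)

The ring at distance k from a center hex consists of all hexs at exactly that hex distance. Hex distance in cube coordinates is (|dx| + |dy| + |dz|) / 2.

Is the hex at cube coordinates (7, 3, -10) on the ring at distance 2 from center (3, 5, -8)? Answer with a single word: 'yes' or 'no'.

|px - cx| = |7 - 3| = 4
|py - cy| = |3 - 5| = 2
|pz - cz| = |-10 - (-8)| = 2
distance = (4+2+2)/2 = 8/2 = 4
radius = 2; distance != radius -> no

Answer: no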